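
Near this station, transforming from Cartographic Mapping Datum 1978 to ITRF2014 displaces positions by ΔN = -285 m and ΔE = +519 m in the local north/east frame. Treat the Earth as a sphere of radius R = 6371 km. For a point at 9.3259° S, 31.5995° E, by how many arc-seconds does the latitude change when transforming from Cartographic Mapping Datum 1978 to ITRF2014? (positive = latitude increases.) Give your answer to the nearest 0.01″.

Δφ = -9.23″

On a sphere of radius R, 1 rad of latitude = R, so Δφ = ΔN / R = -285.0 / 6371000 = -4.4734e-05 rad = -9.227″.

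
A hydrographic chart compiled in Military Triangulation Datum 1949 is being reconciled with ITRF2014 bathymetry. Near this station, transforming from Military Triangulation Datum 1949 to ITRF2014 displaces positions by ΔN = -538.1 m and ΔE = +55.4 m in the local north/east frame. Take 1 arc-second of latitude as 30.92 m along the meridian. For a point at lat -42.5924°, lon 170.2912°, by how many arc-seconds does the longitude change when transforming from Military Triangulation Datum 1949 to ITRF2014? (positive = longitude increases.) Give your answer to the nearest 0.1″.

At latitude -42.5924°, cos φ = 0.736187.
1″ of longitude at this latitude = 30.92 × cos φ = 22.7629 m, so Δλ = 55.4 / 22.7629 = 2.434″.

Δλ = 2.4″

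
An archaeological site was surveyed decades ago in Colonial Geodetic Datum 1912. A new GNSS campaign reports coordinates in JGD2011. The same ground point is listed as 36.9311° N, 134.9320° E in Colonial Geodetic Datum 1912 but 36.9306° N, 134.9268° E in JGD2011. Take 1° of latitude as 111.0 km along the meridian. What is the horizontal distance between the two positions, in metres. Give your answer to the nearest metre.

Δφ = 36.9306° − 36.9311° = -0.0005°; Δλ = 134.9268° − 134.9320° = -0.0052°.
ΔN = Δφ × 111000 = -55.5 m; ΔE = Δλ × 111000 × cos(36.9311°) = -0.0052 × 111000 × 0.799359 = -461.4 m.
Distance = √(ΔE² + ΔN²) = √((-461.4)² + (-55.5)²) = 464.7 m.

465 m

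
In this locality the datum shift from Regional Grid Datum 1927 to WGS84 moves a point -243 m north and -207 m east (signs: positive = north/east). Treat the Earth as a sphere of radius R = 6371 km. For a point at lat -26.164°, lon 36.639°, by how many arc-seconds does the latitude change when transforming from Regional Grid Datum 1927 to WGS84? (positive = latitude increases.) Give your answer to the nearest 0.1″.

On a sphere of radius R, 1 rad of latitude = R, so Δφ = ΔN / R = -243.0 / 6371000 = -3.8142e-05 rad = -7.867″.

Δφ = -7.9″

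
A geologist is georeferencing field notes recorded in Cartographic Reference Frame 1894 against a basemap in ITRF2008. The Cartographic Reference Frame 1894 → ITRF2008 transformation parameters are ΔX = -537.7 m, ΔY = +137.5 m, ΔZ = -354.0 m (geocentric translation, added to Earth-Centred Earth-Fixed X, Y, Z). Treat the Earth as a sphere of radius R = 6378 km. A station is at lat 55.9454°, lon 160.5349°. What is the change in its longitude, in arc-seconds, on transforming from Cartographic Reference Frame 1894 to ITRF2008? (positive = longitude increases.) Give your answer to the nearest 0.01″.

Δλ = 2.86″

sin φ = 0.828504, cos φ = 0.559983, sin λ = 0.333233, cos λ = -0.942845.
East component: ΔE = −sin λ·ΔX + cos λ·ΔY = −(0.333233)(-537.7) + (-0.942845)(137.5) = 49.54 m.
1° of latitude spans πR/180 = 111317 m; at latitude φ, 1° of longitude spans that × cos φ = 62335.6 m, so Δλ = 49.54 / 62335.6 × 3600 = 2.861″.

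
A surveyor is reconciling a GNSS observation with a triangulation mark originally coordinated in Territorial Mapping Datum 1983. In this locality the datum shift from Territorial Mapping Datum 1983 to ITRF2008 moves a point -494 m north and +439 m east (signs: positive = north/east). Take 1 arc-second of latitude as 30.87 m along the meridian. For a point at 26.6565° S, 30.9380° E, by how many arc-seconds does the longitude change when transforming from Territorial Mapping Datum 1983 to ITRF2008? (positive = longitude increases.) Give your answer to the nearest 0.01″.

Δλ = 15.91″

At latitude -26.6565°, cos φ = 0.893712.
1″ of longitude at this latitude = 30.87 × cos φ = 27.5889 m, so Δλ = 439.0 / 27.5889 = 15.912″.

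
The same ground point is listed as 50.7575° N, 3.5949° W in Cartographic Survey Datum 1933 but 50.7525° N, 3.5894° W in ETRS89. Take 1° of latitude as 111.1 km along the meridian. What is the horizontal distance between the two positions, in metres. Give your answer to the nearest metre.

Δφ = 50.7525° − 50.7575° = -0.0050°; Δλ = -3.5894° − -3.5949° = +0.0055°.
ΔN = Δφ × 111100 = -555.5 m; ΔE = Δλ × 111100 × cos(50.7575°) = +0.0055 × 111100 × 0.632604 = 386.6 m.
Distance = √(ΔE² + ΔN²) = √(386.6² + (-555.5)²) = 676.8 m.

677 m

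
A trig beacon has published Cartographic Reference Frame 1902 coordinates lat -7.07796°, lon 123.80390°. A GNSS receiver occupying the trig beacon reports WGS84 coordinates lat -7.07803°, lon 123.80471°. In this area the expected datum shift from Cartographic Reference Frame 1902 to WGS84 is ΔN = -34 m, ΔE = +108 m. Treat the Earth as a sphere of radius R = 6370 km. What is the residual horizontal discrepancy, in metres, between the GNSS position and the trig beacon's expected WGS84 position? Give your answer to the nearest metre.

32 m

Observed coordinate differences: Δφ = -0.00007°, Δλ = +0.00081°.
Converting to metres (1° lat = 111177 m, cos φ = 0.992379): observed ΔN = -7.8 m, observed ΔE = 89.4 m.
Subtracting the expected shift leaves a residual of -7.8 − (-34) = 26.2 m north and 89.4 − (108) = -18.6 m east.
Residual distance = √(26.2² + (-18.6)²) = 32.2 m.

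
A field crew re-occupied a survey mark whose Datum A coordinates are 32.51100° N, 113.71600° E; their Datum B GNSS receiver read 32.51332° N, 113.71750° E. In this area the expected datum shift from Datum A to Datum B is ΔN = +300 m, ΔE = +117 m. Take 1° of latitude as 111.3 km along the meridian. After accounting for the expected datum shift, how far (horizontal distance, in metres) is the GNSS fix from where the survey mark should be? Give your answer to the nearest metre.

Observed coordinate differences: Δφ = +0.00232°, Δλ = +0.00150°.
Converting to metres (1° lat = 111300 m, cos φ = 0.843288): observed ΔN = 258.2 m, observed ΔE = 140.8 m.
Subtracting the expected shift leaves a residual of 258.2 − (300) = -41.8 m north and 140.8 − (117) = 23.8 m east.
Residual distance = √((-41.8)² + 23.8²) = 48.1 m.

48 m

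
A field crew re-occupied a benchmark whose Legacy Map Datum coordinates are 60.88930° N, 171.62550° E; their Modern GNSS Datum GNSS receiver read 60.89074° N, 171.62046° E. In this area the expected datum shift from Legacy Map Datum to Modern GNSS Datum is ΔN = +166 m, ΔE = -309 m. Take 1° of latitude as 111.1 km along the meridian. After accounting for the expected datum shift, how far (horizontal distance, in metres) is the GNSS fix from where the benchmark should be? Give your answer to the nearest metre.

37 m

Observed coordinate differences: Δφ = +0.00144°, Δλ = -0.00504°.
Converting to metres (1° lat = 111100 m, cos φ = 0.486499): observed ΔN = 160.0 m, observed ΔE = -272.4 m.
Subtracting the expected shift leaves a residual of 160.0 − (166) = -6.0 m north and -272.4 − (-309) = 36.6 m east.
Residual distance = √((-6.0)² + 36.6²) = 37.1 m.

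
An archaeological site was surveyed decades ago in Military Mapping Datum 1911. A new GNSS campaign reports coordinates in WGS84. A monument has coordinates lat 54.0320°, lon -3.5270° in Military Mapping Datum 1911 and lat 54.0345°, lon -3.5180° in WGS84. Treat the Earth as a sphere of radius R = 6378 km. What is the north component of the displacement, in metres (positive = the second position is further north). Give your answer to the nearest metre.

ΔN = 278 m

Δφ = 54.0345° − 54.0320° = +0.0025°; Δλ = -3.5180° − -3.5270° = +0.0090°.
1° along a meridian = πR/180 = 111317 m.
ΔN = Δφ × 111317 = 278.3 m; ΔE = Δλ × 111317 × cos(54.0320°) = +0.0090 × 111317 × 0.587333 = 588.4 m.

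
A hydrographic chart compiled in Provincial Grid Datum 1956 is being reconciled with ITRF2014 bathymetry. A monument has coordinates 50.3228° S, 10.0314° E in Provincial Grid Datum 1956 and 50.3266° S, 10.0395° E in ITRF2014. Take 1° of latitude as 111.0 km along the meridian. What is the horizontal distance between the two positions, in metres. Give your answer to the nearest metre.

712 m

Δφ = -50.3266° − -50.3228° = -0.0038°; Δλ = 10.0395° − 10.0314° = +0.0081°.
ΔN = Δφ × 111000 = -421.8 m; ΔE = Δλ × 111000 × cos(-50.3228°) = +0.0081 × 111000 × 0.638462 = 574.0 m.
Distance = √(ΔE² + ΔN²) = √(574.0² + (-421.8)²) = 712.3 m.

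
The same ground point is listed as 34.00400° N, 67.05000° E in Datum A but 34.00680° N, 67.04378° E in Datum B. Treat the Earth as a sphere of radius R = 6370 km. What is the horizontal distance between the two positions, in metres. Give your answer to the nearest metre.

Δφ = 34.00680° − 34.00400° = +0.00280°; Δλ = 67.04378° − 67.05000° = -0.00622°.
1° along a meridian = πR/180 = 111177 m.
ΔN = Δφ × 111177 = 311.3 m; ΔE = Δλ × 111177 × cos(34.00400°) = -0.00622 × 111177 × 0.828999 = -573.3 m.
Distance = √(ΔE² + ΔN²) = √((-573.3)² + 311.3²) = 652.3 m.

652 m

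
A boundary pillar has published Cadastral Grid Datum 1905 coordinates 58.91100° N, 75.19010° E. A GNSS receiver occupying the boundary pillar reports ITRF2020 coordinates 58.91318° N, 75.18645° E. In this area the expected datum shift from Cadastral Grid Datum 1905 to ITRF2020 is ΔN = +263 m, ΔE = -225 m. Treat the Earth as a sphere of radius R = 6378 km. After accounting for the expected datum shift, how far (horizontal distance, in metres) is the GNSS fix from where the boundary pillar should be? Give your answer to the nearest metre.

Observed coordinate differences: Δφ = +0.00218°, Δλ = -0.00365°.
Converting to metres (1° lat = 111317 m, cos φ = 0.516369): observed ΔN = 242.7 m, observed ΔE = -209.8 m.
Subtracting the expected shift leaves a residual of 242.7 − (263) = -20.3 m north and -209.8 − (-225) = 15.2 m east.
Residual distance = √((-20.3)² + 15.2²) = 25.4 m.

25 m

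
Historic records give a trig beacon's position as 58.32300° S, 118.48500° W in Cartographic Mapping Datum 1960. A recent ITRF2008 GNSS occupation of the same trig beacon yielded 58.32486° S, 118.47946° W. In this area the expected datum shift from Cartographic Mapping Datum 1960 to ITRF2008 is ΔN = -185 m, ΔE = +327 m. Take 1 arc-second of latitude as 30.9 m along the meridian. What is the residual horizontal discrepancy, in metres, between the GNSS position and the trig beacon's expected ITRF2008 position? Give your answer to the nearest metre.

Observed coordinate differences: Δφ = -0.00186°, Δλ = +0.00554°.
Converting to metres (1° lat = 111240 m, cos φ = 0.525130): observed ΔN = -206.9 m, observed ΔE = 323.6 m.
Subtracting the expected shift leaves a residual of -206.9 − (-185) = -21.9 m north and 323.6 − (327) = -3.4 m east.
Residual distance = √((-21.9)² + (-3.4)²) = 22.2 m.

22 m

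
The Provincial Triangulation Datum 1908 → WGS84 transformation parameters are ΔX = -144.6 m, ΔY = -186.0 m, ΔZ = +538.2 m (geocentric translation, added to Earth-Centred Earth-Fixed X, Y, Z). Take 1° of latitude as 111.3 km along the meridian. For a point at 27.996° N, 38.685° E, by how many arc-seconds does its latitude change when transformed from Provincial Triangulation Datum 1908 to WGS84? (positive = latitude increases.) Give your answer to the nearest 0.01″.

Δφ = 18.85″

sin φ = 0.469410, cos φ = 0.882980, sin λ = 0.625038, cos λ = 0.780594.
North component: ΔN = −sin φ cos λ·ΔX − sin φ sin λ·ΔY + cos φ·ΔZ = −(0.469410)(0.780594)(-144.6) − (0.469410)(0.625038)(-186.0) + (0.882980)(538.2) = 582.78 m.
1° of latitude spans 111300 m, so Δφ = 582.78 / 111300 × 3600 = 18.850″.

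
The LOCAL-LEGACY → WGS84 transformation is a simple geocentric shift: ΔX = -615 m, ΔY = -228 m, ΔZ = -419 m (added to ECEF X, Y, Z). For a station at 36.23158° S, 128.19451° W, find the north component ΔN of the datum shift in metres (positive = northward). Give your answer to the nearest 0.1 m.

ΔN = -7.3 m

The local north axis is (−sin φ cos λ, −sin φ sin λ, cos φ), giving ΔN = 224.762 + 105.910 − 337.980 = -7.31 m.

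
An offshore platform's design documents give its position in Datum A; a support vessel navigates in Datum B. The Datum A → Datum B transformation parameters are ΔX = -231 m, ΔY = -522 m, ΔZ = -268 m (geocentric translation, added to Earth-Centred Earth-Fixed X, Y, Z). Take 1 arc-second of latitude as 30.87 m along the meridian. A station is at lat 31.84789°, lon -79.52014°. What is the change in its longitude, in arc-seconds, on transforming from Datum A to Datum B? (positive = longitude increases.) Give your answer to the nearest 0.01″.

sin φ = 0.527666, cos φ = 0.849452, sin λ = -0.983319, cos λ = 0.181890.
East component: ΔE = −sin λ·ΔX + cos λ·ΔY = −(-0.983319)(-231) + (0.181890)(-522) = -322.09 m.
1° of latitude spans 3600 × 30.87 = 111132 m; at latitude φ, 1° of longitude spans that × cos φ = 94401.3 m, so Δλ = -322.09 / 94401.3 × 3600 = -12.283″.

Δλ = -12.28″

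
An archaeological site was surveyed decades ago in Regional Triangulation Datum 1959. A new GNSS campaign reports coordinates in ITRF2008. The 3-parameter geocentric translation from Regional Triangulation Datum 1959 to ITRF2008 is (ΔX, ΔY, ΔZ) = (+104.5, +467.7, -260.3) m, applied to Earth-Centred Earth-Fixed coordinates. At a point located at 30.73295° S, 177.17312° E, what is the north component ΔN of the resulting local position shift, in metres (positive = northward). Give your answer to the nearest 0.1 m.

The local north axis is (−sin φ cos λ, −sin φ sin λ, cos φ), giving ΔN = -53.338 + 11.788 − 223.743 = -265.29 m.

ΔN = -265.3 m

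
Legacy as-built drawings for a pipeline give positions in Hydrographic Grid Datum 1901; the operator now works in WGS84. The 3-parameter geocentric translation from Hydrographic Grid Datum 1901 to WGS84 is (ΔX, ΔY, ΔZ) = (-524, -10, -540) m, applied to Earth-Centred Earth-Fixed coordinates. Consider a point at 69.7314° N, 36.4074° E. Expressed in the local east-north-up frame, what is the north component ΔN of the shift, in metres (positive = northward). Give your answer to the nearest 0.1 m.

At φ = 69.7314°, λ = 36.4074°: sin φ = 0.938079, cos φ = 0.346422, sin λ = 0.593523, cos λ = 0.804817.
ΔN = −sin φ cos λ·ΔX − sin φ sin λ·ΔY + cos φ·ΔZ = −(0.938079)(0.804817)(-524) − (0.938079)(0.593523)(-10) + (0.346422)(-540) = 214.11 m.

ΔN = 214.1 m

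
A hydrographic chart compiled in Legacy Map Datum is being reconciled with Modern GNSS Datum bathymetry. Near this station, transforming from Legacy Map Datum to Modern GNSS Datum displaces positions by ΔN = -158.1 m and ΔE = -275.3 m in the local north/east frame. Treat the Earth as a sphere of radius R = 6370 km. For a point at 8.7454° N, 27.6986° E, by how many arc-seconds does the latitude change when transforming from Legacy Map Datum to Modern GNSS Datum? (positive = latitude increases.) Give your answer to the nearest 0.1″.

Δφ = -5.1″

On a sphere of radius R, 1 rad of latitude = R, so Δφ = ΔN / R = -158.1 / 6370000 = -2.4819e-05 rad = -5.119″.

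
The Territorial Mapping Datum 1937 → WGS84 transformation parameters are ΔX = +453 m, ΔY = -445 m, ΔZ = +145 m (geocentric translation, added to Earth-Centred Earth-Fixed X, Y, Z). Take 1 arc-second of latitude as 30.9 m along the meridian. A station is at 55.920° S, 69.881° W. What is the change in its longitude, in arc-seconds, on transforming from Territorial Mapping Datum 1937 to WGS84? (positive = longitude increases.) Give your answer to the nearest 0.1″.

sin φ = -0.828256, cos φ = 0.560350, sin λ = -0.938980, cos λ = 0.343971.
East component: ΔE = −sin λ·ΔX + cos λ·ΔY = −(-0.938980)(453) + (0.343971)(-445) = 272.29 m.
1° of latitude spans 3600 × 30.90 = 111240 m; at latitude φ, 1° of longitude spans that × cos φ = 62333.3 m, so Δλ = 272.29 / 62333.3 × 3600 = 15.726″.

Δλ = 15.7″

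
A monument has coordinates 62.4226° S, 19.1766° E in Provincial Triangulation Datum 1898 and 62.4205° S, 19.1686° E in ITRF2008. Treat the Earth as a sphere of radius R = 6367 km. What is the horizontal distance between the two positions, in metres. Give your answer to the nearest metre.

Δφ = -62.4205° − -62.4226° = +0.0021°; Δλ = 19.1686° − 19.1766° = -0.0080°.
1° along a meridian = πR/180 = 111125 m.
ΔN = Δφ × 111125 = 233.4 m; ΔE = Δλ × 111125 × cos(-62.4226°) = -0.0080 × 111125 × 0.462946 = -411.6 m.
Distance = √(ΔE² + ΔN²) = √((-411.6)² + 233.4²) = 473.1 m.

473 m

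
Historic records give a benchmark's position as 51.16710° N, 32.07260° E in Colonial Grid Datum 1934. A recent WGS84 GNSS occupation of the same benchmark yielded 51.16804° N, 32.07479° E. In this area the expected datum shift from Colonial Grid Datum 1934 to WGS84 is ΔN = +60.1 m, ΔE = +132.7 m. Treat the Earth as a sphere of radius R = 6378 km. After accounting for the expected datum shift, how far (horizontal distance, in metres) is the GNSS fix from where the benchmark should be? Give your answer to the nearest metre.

Observed coordinate differences: Δφ = +0.00094°, Δλ = +0.00219°.
Converting to metres (1° lat = 111317 m, cos φ = 0.627051): observed ΔN = 104.6 m, observed ΔE = 152.9 m.
Subtracting the expected shift leaves a residual of 104.6 − (60.1) = 44.5 m north and 152.9 − (132.7) = 20.2 m east.
Residual distance = √(44.5² + 20.2²) = 48.9 m.

49 m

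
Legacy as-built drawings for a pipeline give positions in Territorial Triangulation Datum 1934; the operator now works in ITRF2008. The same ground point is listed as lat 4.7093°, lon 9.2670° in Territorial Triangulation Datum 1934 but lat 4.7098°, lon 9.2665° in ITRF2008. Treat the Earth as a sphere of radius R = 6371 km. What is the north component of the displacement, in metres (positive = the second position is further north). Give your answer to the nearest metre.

Δφ = 4.7098° − 4.7093° = +0.0005°; Δλ = 9.2665° − 9.2670° = -0.0005°.
1° along a meridian = πR/180 = 111195 m.
ΔN = Δφ × 111195 = 55.6 m; ΔE = Δλ × 111195 × cos(4.7093°) = -0.0005 × 111195 × 0.996624 = -55.4 m.

ΔN = 56 m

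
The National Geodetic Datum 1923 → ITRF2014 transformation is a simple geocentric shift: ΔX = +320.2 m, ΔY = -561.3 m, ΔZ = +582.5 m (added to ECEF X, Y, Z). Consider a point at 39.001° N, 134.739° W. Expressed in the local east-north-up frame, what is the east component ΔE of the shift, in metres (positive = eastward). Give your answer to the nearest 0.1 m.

ΔE = 622.5 m

The local east axis at (φ, λ) is (−sin λ, cos λ, 0), so ΔE = −sin(-134.739°)·320.2 + cos(-134.739°)·(-561.3) = 622.53 m.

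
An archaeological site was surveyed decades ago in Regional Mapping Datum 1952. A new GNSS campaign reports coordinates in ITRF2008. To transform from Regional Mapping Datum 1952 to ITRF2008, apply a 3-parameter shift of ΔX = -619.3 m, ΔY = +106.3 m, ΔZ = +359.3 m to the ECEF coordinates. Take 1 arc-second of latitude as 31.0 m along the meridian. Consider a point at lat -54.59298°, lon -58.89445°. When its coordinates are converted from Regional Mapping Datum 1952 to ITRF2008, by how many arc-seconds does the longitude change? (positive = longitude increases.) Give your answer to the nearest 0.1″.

Δλ = -26.5″

sin φ = -0.815057, cos φ = 0.579381, sin λ = -0.856217, cos λ = 0.516616.
East component: ΔE = −sin λ·ΔX + cos λ·ΔY = −(-0.856217)(-619.3) + (0.516616)(106.3) = -475.34 m.
1° of latitude spans 3600 × 31.00 = 111600 m; at latitude φ, 1° of longitude spans that × cos φ = 64658.9 m, so Δλ = -475.34 / 64658.9 × 3600 = -26.465″.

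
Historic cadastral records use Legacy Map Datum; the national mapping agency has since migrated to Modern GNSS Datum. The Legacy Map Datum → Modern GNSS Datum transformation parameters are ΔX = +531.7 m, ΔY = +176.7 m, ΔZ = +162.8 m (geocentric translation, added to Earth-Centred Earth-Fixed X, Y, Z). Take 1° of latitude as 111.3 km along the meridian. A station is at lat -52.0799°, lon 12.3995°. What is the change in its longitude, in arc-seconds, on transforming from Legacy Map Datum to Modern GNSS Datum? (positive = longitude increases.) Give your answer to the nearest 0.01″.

sin φ = -0.788869, cos φ = 0.614562, sin λ = 0.214727, cos λ = 0.976674.
East component: ΔE = −sin λ·ΔX + cos λ·ΔY = −(0.214727)(531.7) + (0.976674)(176.7) = 58.41 m.
1° of latitude spans 111300 m; at latitude φ, 1° of longitude spans that × cos φ = 68400.7 m, so Δλ = 58.41 / 68400.7 × 3600 = 3.074″.

Δλ = 3.07″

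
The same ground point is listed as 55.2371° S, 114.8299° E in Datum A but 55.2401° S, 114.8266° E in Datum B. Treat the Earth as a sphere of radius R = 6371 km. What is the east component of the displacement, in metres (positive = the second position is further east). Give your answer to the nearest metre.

ΔE = -209 m

Δφ = -55.2401° − -55.2371° = -0.0030°; Δλ = 114.8266° − 114.8299° = -0.0033°.
1° along a meridian = πR/180 = 111195 m.
ΔN = Δφ × 111195 = -333.6 m; ΔE = Δλ × 111195 × cos(-55.2371°) = -0.0033 × 111195 × 0.570182 = -209.2 m.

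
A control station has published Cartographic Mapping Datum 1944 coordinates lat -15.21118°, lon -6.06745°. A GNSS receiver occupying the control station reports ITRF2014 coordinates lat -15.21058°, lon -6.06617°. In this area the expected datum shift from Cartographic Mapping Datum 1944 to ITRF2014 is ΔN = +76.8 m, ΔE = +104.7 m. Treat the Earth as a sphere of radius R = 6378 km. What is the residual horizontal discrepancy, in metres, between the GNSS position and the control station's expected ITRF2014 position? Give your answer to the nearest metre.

Observed coordinate differences: Δφ = +0.00060°, Δλ = +0.00128°.
Converting to metres (1° lat = 111317 m, cos φ = 0.964965): observed ΔN = 66.8 m, observed ΔE = 137.5 m.
Subtracting the expected shift leaves a residual of 66.8 − (76.8) = -10.0 m north and 137.5 − (104.7) = 32.8 m east.
Residual distance = √((-10.0)² + 32.8²) = 34.3 m.

34 m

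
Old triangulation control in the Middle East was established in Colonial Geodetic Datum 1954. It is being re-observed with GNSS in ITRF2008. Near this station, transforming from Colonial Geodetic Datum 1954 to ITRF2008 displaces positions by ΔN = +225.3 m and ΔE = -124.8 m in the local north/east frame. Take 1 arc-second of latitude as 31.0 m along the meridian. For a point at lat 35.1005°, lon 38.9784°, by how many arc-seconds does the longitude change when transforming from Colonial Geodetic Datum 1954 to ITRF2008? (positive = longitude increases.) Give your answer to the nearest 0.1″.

Δλ = -4.9″

At latitude 35.1005°, cos φ = 0.818145.
1″ of longitude at this latitude = 31.00 × cos φ = 25.3625 m, so Δλ = -124.8 / 25.3625 = -4.921″.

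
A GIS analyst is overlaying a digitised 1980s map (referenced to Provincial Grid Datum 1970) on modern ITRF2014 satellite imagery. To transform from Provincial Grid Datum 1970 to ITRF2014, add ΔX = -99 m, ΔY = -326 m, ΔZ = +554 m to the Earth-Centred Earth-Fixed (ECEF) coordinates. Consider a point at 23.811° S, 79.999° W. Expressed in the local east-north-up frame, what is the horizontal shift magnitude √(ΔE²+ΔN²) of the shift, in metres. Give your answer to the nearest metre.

648 m

At φ = -23.811°, λ = -79.999°: sin φ = -0.403721, cos φ = 0.914882, sin λ = -0.984805, cos λ = 0.173665.
ΔE = −sin λ·ΔX + cos λ·ΔY = −(-0.984805)·(-99) + (0.173665)·(-326) = -154.11 m.
ΔN = −sin φ cos λ·ΔX − sin φ sin λ·ΔY + cos φ·ΔZ = −(-0.403721)(0.173665)(-99) − (-0.403721)(-0.984805)(-326) + (0.914882)(554) = 629.52 m.
Horizontal magnitude = √(ΔE² + ΔN²) = √((-154.11)² + 629.52²) = 648.11 m.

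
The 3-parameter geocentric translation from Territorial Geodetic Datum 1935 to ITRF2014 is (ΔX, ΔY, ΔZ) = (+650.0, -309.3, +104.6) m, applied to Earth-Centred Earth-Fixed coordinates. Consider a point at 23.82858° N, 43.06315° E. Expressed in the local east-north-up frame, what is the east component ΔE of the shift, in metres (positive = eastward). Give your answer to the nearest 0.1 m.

ΔE = -669.8 m

At φ = 23.82858°, λ = 43.06315°: sin φ = 0.404002, cos φ = 0.914758, sin λ = 0.682804, cos λ = 0.730602.
ΔE = −sin λ·ΔX + cos λ·ΔY = −(0.682804)·(650.0) + (0.730602)·(-309.3) = -669.80 m.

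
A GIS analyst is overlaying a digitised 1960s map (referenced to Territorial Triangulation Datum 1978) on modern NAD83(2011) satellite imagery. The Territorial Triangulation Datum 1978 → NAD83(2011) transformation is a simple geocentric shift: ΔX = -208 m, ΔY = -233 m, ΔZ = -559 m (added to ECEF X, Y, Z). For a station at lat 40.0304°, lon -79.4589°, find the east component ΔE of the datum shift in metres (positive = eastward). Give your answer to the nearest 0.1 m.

The local east axis at (φ, λ) is (−sin λ, cos λ, 0), so ΔE = −sin(-79.4589°)·(-208) + cos(-79.4589°)·(-233) = -247.11 m.

ΔE = -247.1 m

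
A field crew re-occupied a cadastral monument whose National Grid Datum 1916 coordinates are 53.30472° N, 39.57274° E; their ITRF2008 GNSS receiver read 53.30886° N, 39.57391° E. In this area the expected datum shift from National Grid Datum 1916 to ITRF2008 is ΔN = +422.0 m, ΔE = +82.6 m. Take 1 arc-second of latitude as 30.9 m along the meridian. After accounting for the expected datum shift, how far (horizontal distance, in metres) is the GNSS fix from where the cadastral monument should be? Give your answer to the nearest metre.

39 m

Observed coordinate differences: Δφ = +0.00414°, Δλ = +0.00117°.
Converting to metres (1° lat = 111240 m, cos φ = 0.597559): observed ΔN = 460.5 m, observed ΔE = 77.8 m.
Subtracting the expected shift leaves a residual of 460.5 − (422.0) = 38.5 m north and 77.8 − (82.6) = -4.8 m east.
Residual distance = √(38.5² + (-4.8)²) = 38.8 m.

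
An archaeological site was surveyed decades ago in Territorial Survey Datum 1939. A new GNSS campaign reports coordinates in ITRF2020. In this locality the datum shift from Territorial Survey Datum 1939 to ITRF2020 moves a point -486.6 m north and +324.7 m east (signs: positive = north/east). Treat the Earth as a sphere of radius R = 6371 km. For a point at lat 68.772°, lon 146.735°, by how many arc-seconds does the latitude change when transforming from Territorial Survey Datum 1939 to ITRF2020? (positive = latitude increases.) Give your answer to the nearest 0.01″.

On a sphere of radius R, 1 rad of latitude = R, so Δφ = ΔN / R = -486.6 / 6371000 = -7.6377e-05 rad = -15.754″.

Δφ = -15.75″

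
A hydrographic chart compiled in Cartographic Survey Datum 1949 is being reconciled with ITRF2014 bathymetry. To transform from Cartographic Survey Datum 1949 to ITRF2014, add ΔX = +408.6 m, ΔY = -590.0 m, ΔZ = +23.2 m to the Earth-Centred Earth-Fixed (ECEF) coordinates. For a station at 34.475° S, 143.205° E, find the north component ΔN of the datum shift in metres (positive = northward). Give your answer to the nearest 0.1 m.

At φ = -34.475°, λ = 143.205°: sin φ = -0.566047, cos φ = 0.824373, sin λ = 0.598954, cos λ = -0.800784.
ΔN = −sin φ cos λ·ΔX − sin φ sin λ·ΔY + cos φ·ΔZ = −(-0.566047)(-0.800784)(408.6) − (-0.566047)(0.598954)(-590.0) + (0.824373)(23.2) = -366.12 m.

ΔN = -366.1 m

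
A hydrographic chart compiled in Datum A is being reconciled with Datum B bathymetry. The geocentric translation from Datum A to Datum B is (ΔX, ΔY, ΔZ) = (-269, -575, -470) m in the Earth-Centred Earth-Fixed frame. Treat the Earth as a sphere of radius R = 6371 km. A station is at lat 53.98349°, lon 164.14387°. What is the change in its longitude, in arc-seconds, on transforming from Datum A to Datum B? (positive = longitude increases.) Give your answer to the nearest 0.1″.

sin φ = 0.808848, cos φ = 0.588018, sin λ = 0.273223, cos λ = -0.961951.
East component: ΔE = −sin λ·ΔX + cos λ·ΔY = −(0.273223)(-269) + (-0.961951)(-575) = 626.62 m.
1° of latitude spans πR/180 = 111195 m; at latitude φ, 1° of longitude spans that × cos φ = 65384.7 m, so Δλ = 626.62 / 65384.7 × 3600 = 34.501″.

Δλ = 34.5″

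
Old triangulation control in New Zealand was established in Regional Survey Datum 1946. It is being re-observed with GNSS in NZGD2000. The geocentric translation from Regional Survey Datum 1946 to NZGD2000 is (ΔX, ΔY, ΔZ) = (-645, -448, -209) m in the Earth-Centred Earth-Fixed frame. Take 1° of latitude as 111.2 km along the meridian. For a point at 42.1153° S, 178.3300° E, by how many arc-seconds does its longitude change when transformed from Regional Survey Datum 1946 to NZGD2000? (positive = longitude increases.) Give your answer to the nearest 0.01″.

Δλ = 20.36″

sin φ = -0.670625, cos φ = 0.741797, sin λ = 0.029143, cos λ = -0.999575.
East component: ΔE = −sin λ·ΔX + cos λ·ΔY = −(0.029143)(-645) + (-0.999575)(-448) = 466.61 m.
1° of latitude spans 111200 m; at latitude φ, 1° of longitude spans that × cos φ = 82487.8 m, so Δλ = 466.61 / 82487.8 × 3600 = 20.364″.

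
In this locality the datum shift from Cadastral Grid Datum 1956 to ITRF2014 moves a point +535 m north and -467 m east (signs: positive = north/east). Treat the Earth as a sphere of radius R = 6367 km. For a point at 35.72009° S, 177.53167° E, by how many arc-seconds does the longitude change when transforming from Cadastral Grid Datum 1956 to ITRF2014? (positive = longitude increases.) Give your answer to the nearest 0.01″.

At latitude -35.72009°, cos φ = 0.811879.
One radian of longitude at latitude φ spans R cos φ, so Δλ = ΔE / (R cos φ) = -467.0 / (6367000 × 0.811879) = -9.0342e-05 rad = -18.634″.

Δλ = -18.63″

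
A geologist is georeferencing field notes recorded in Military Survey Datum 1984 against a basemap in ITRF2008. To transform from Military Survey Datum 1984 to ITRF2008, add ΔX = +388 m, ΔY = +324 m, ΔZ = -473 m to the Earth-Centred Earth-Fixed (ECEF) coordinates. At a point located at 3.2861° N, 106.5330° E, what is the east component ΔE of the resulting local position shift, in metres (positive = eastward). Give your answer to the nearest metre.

At φ = 3.2861°, λ = 106.5330°: sin φ = 0.057322, cos φ = 0.998356, sin λ = 0.958656, cos λ = -0.284568.
ΔE = −sin λ·ΔX + cos λ·ΔY = −(0.958656)·(388) + (-0.284568)·(324) = -464.16 m.

ΔE = -464 m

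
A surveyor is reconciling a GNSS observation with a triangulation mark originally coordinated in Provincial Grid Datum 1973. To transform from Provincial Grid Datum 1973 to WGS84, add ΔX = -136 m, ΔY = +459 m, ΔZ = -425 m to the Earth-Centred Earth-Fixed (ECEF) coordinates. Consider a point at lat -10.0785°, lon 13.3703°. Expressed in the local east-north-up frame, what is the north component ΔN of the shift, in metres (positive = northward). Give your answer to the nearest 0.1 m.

ΔN = -423.0 m

At φ = -10.0785°, λ = 13.3703°: sin φ = -0.174997, cos φ = 0.984569, sin λ = 0.231244, cos λ = 0.972896.
ΔN = −sin φ cos λ·ΔX − sin φ sin λ·ΔY + cos φ·ΔZ = −(-0.174997)(0.972896)(-136) − (-0.174997)(0.231244)(459) + (0.984569)(-425) = -423.02 m.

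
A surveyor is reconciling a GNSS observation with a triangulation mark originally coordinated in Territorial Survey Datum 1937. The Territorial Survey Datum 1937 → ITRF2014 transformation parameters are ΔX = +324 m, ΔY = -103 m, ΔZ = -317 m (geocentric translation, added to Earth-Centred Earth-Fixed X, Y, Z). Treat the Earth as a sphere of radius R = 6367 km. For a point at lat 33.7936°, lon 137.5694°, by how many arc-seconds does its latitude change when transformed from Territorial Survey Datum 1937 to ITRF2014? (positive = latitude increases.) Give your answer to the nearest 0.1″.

sin φ = 0.556203, cos φ = 0.831047, sin λ = 0.674697, cos λ = -0.738095.
North component: ΔN = −sin φ cos λ·ΔX − sin φ sin λ·ΔY + cos φ·ΔZ = −(0.556203)(-0.738095)(324) − (0.556203)(0.674697)(-103) + (0.831047)(-317) = -91.78 m.
1° of latitude spans πR/180 = 111125 m, so Δφ = -91.78 / 111125 × 3600 = -2.973″.

Δφ = -3.0″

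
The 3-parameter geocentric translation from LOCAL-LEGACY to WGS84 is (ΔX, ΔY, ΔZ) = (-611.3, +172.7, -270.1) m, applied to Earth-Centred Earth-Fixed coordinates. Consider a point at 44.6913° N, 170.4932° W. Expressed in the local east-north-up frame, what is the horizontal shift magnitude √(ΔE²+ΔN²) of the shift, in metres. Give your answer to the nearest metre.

At φ = 44.6913°, λ = -170.4932°: sin φ = 0.703287, cos φ = 0.710906, sin λ = -0.165165, cos λ = -0.986266.
ΔE = −sin λ·ΔX + cos λ·ΔY = −(-0.165165)·(-611.3) + (-0.986266)·(172.7) = -271.29 m.
ΔN = −sin φ cos λ·ΔX − sin φ sin λ·ΔY + cos φ·ΔZ = −(0.703287)(-0.986266)(-611.3) − (0.703287)(-0.165165)(172.7) + (0.710906)(-270.1) = -595.97 m.
Horizontal magnitude = √(ΔE² + ΔN²) = √((-271.29)² + (-595.97)²) = 654.81 m.

655 m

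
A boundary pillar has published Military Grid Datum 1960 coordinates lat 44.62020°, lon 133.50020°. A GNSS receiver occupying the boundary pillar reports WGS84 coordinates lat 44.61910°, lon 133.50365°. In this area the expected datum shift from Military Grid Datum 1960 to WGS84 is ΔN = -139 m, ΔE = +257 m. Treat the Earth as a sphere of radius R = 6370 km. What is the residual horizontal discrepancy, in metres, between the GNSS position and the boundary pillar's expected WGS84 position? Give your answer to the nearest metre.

23 m

Observed coordinate differences: Δφ = -0.00110°, Δλ = +0.00345°.
Converting to metres (1° lat = 111177 m, cos φ = 0.711778): observed ΔN = -122.3 m, observed ΔE = 273.0 m.
Subtracting the expected shift leaves a residual of -122.3 − (-139) = 16.7 m north and 273.0 − (257) = 16.0 m east.
Residual distance = √(16.7² + 16.0²) = 23.1 m.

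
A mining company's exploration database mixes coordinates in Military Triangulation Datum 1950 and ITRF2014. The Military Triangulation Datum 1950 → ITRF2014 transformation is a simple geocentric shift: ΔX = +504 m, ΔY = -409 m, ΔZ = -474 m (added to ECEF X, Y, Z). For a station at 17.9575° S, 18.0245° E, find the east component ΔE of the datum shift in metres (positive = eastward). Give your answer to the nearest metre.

At φ = -17.9575°, λ = 18.0245°: sin φ = -0.308311, cos φ = 0.951285, sin λ = 0.309424, cos λ = 0.950924.
ΔE = −sin λ·ΔX + cos λ·ΔY = −(0.309424)·(504) + (0.950924)·(-409) = -544.88 m.

ΔE = -545 m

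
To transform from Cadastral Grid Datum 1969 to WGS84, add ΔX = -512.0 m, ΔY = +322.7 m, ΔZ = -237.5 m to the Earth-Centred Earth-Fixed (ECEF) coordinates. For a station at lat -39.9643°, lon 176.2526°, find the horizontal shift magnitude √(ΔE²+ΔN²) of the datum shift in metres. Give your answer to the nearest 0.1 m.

329.8 m

The local east axis at (φ, λ) is (−sin λ, cos λ, 0), so ΔE = −sin(176.2526°)·(-512.0) + cos(176.2526°)·322.7 = -288.55 m.
The local north axis is (−sin φ cos λ, −sin φ sin λ, cos φ), giving ΔN = 328.160 + 13.547 − 182.031 = 159.68 m.
Horizontal magnitude = √(ΔE² + ΔN²) = √((-288.55)² + 159.68²) = 329.78 m.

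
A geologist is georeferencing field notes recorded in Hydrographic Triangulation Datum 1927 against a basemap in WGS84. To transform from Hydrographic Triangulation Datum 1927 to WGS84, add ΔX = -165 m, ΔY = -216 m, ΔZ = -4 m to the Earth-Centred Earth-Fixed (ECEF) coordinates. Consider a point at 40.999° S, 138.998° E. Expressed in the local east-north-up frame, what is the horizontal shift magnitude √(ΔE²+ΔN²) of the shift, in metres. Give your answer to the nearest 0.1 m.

271.6 m

At φ = -40.999°, λ = 138.998°: sin φ = -0.656046, cos φ = 0.754721, sin λ = 0.656085, cos λ = -0.754687.
ΔE = −sin λ·ΔX + cos λ·ΔY = −(0.656085)·(-165) + (-0.754687)·(-216) = 271.27 m.
ΔN = −sin φ cos λ·ΔX − sin φ sin λ·ΔY + cos φ·ΔZ = −(-0.656046)(-0.754687)(-165) − (-0.656046)(0.656085)(-216) + (0.754721)(-4) = -14.30 m.
Horizontal magnitude = √(ΔE² + ΔN²) = √(271.27² + (-14.30)²) = 271.64 m.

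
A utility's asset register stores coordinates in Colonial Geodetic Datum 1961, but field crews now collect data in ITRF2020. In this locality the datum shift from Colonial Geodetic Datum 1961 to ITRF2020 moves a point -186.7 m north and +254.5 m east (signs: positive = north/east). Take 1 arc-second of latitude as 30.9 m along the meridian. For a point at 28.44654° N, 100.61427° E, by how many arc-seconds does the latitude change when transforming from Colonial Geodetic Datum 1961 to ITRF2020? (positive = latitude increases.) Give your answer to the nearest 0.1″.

1″ of latitude = 30.90 m, so Δφ = -186.7 / 30.90 = -6.042″.

Δφ = -6.0″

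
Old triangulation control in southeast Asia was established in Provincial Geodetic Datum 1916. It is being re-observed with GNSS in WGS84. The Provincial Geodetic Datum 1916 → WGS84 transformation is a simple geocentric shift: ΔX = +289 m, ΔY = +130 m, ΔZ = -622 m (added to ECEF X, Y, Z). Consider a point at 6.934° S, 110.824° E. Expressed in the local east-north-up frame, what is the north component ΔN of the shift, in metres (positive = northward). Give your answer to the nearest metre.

At φ = -6.934°, λ = 110.824°: sin φ = -0.120726, cos φ = 0.992686, sin λ = 0.934677, cos λ = -0.355499.
ΔN = −sin φ cos λ·ΔX − sin φ sin λ·ΔY + cos φ·ΔZ = −(-0.120726)(-0.355499)(289) − (-0.120726)(0.934677)(130) + (0.992686)(-622) = -615.18 m.

ΔN = -615 m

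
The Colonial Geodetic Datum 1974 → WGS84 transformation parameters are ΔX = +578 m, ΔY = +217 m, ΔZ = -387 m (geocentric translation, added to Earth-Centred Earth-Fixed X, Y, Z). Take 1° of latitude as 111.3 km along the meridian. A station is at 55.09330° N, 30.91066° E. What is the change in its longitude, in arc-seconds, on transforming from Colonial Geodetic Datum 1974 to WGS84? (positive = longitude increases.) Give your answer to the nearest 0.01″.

Δλ = -6.26″

sin φ = 0.820085, cos φ = 0.572242, sin λ = 0.513701, cos λ = 0.857969.
East component: ΔE = −sin λ·ΔX + cos λ·ΔY = −(0.513701)(578) + (0.857969)(217) = -110.74 m.
1° of latitude spans 111300 m; at latitude φ, 1° of longitude spans that × cos φ = 63690.5 m, so Δλ = -110.74 / 63690.5 × 3600 = -6.259″.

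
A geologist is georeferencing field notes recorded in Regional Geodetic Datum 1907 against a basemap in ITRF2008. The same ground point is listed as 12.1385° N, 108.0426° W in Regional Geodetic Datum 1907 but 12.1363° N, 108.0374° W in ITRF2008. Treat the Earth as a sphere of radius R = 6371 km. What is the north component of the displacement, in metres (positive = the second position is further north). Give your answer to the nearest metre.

Δφ = 12.1363° − 12.1385° = -0.0022°; Δλ = -108.0374° − -108.0426° = +0.0052°.
1° along a meridian = πR/180 = 111195 m.
ΔN = Δφ × 111195 = -244.6 m; ΔE = Δλ × 111195 × cos(12.1385°) = +0.0052 × 111195 × 0.977642 = 565.3 m.

ΔN = -245 m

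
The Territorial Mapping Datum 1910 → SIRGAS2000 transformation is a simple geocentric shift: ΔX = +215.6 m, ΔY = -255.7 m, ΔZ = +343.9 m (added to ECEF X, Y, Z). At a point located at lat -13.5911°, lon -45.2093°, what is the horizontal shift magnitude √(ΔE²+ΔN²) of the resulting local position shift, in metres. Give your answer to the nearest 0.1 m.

413.5 m

The local east axis at (φ, λ) is (−sin λ, cos λ, 0), so ΔE = −sin(-45.2093°)·215.6 + cos(-45.2093°)·(-255.7) = -27.14 m.
The local north axis is (−sin φ cos λ, −sin φ sin λ, cos φ), giving ΔN = 35.694 + 42.643 + 334.270 = 412.61 m.
Horizontal magnitude = √(ΔE² + ΔN²) = √((-27.14)² + 412.61²) = 413.50 m.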